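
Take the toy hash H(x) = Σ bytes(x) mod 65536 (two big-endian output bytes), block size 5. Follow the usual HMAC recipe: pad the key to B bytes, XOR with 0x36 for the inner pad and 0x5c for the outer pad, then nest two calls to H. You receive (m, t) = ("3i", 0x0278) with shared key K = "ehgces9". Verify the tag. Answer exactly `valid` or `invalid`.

Key "ehgces9" = 65 68 67 63 65 73 39 is 7 bytes > B = 5, so hash it first: H(key) = 02 a8, then zero-pad to 5 bytes: K' = 02 a8 00 00 00.
K' ⊕ ipad = 34 9e 36 36 36; K' ⊕ opad = 5e f4 5c 5c 5c.
Inner hash: sum = 52+158+54+54+54+51+105 = 528 → 02 10.
Outer hash (recomputed tag): sum = 94+244+92+92+92+2+16 = 632 → 02 78.
Recomputed tag = 0278; claimed = 0278 → match.

valid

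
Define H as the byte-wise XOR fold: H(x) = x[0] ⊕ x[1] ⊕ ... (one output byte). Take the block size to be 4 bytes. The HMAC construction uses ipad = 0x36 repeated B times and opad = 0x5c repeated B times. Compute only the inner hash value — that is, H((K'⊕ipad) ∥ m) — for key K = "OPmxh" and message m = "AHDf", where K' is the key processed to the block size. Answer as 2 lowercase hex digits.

Key "OPmxh" = 4f 50 6d 78 68 is 5 bytes > B = 4, so hash it first: H(key) = 62, then zero-pad to 4 bytes: K' = 62 00 00 00.
K' ⊕ ipad = 54 36 36 36.
Inner input = 54 36 36 36 ∥ 41 48 44 66.
Inner hash: XOR 54⊕36⊕36⊕36⊕41⊕48⊕44⊕66 = 49.

49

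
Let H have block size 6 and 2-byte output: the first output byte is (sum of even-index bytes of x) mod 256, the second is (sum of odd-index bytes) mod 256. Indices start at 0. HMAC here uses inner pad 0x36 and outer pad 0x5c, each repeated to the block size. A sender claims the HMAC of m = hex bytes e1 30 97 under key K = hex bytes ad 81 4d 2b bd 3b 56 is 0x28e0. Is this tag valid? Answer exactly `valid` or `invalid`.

Key hex bytes ad 81 4d 2b bd 3b 56 is 7 bytes > B = 6, so hash it first: H(key) = 0d e7, then zero-pad to 6 bytes: K' = 0d e7 00 00 00 00.
K' ⊕ ipad = 3b d1 36 36 36 36; K' ⊕ opad = 51 bb 5c 5c 5c 5c.
Inner hash: even-index sum = 543 mod 256 = 31; odd-index sum = 365 mod 256 = 109 → 1f 6d.
Outer hash (recomputed tag): even-index sum = 296 mod 256 = 40; odd-index sum = 480 mod 256 = 224 → 28 e0.
Recomputed tag = 28e0; claimed = 28e0 → match.

valid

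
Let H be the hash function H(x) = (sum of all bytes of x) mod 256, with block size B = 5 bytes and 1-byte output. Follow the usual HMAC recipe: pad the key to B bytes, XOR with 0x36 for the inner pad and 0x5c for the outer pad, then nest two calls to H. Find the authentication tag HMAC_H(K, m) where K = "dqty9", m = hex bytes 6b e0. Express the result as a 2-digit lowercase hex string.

9b

Key "dqty9" = 64 71 74 79 39 is exactly B = 5 bytes: K' = 64 71 74 79 39.
K' ⊕ ipad = 52 47 42 4f 0f.  K' ⊕ opad = 38 2d 28 25 65.
Inner input = (K'⊕ipad) ∥ m = 52 47 42 4f 0f ∥ 6b e0.
Inner hash: sum = 82+71+66+79+15+107+224 = 644; mod 256 = 132 → 84.
Outer input = (K'⊕opad) ∥ inner = 38 2d 28 25 65 ∥ 84.
Outer hash (tag): sum = 56+45+40+37+101+132 = 411; mod 256 = 155 → 9b.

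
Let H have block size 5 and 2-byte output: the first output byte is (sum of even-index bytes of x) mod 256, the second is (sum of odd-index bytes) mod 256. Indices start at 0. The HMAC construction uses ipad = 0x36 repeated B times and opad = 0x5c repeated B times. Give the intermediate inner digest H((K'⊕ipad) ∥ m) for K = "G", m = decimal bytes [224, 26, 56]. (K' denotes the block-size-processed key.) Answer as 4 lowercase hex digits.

Key "G" = 47 is 1 byte ≤ B = 5; zero-pad to 5 bytes: K' = 47 00 00 00 00.
K' ⊕ ipad = 71 36 36 36 36.
Inner input = 71 36 36 36 36 ∥ e0 1a 38.
Inner hash: even-index sum = 247 mod 256 = 247; odd-index sum = 388 mod 256 = 132 → f7 84.

f784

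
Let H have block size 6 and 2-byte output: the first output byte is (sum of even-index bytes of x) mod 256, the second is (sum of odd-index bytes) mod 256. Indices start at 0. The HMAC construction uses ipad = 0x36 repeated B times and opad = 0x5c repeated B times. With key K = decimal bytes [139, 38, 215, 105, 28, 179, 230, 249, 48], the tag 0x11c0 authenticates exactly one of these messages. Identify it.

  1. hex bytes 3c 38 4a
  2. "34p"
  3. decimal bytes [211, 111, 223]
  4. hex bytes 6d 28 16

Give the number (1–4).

4

Key decimal bytes [139, 38, 215, 105, 28, 179, 230, 249, 48] = 8b 26 d7 69 1c b3 e6 f9 30 is 9 bytes > B = 6, so hash it first: H(key) = 94 3b, then zero-pad to 6 bytes: K' = 94 3b 00 00 00 00.
K' ⊕ ipad = a2 0d 36 36 36 36; K' ⊕ opad = c8 67 5c 5c 5c 5c.
m1: inner = H(a2 0d 36 36 36 36 3c 38 4a) = 94 b1; tag = H(c8 67 5c 5c 5c 5c 94 b1) = 14d0
m2: inner = H(a2 0d 36 36 36 36 33 34 70) = b1 ad; tag = H(c8 67 5c 5c 5c 5c b1 ad) = 31cc
m3: inner = H(a2 0d 36 36 36 36 d3 6f df) = c0 e8; tag = H(c8 67 5c 5c 5c 5c c0 e8) = 4007
m4: inner = H(a2 0d 36 36 36 36 6d 28 16) = 91 a1; tag = H(c8 67 5c 5c 5c 5c 91 a1) = 11c0 ← matches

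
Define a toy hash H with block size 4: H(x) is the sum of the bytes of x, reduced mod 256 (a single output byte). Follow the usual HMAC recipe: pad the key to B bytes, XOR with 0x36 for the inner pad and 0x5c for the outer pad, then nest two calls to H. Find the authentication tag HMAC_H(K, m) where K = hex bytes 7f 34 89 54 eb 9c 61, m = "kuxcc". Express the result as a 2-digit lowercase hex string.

Key hex bytes 7f 34 89 54 eb 9c 61 is 7 bytes > B = 4, so hash it first: H(key) = 78, then zero-pad to 4 bytes: K' = 78 00 00 00.
K' ⊕ ipad = 4e 36 36 36.  K' ⊕ opad = 24 5c 5c 5c.
Inner input = (K'⊕ipad) ∥ m = 4e 36 36 36 ∥ 6b 75 78 63 63.
Inner hash: sum = 78+54+54+54+107+117+120+99+99 = 782; mod 256 = 14 → 0e.
Outer input = (K'⊕opad) ∥ inner = 24 5c 5c 5c ∥ 0e.
Outer hash (tag): sum = 36+92+92+92+14 = 326; mod 256 = 70 → 46.

46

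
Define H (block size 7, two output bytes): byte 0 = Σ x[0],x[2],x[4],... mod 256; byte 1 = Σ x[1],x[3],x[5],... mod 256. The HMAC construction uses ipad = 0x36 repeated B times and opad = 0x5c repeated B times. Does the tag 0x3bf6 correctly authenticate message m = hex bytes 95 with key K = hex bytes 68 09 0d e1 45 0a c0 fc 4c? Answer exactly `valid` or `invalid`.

invalid

Key hex bytes 68 09 0d e1 45 0a c0 fc 4c is 9 bytes > B = 7, so hash it first: H(key) = c6 f0, then zero-pad to 7 bytes: K' = c6 f0 00 00 00 00 00.
K' ⊕ ipad = f0 c6 36 36 36 36 36; K' ⊕ opad = 9a ac 5c 5c 5c 5c 5c.
Inner hash: even-index sum = 402 mod 256 = 146; odd-index sum = 455 mod 256 = 199 → 92 c7.
Outer hash (recomputed tag): even-index sum = 629 mod 256 = 117; odd-index sum = 502 mod 256 = 246 → 75 f6.
Recomputed tag = 75f6; claimed = 3bf6 → mismatch.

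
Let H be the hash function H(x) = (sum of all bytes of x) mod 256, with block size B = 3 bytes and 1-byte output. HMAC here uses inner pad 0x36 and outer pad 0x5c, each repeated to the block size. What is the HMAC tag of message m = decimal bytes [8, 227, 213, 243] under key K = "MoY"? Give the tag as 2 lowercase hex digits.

3f

Key "MoY" = 4d 6f 59 is exactly B = 3 bytes: K' = 4d 6f 59.
K' ⊕ ipad = 7b 59 6f.  K' ⊕ opad = 11 33 05.
Inner input = (K'⊕ipad) ∥ m = 7b 59 6f ∥ 08 e3 d5 f3.
Inner hash: sum = 123+89+111+8+227+213+243 = 1014; mod 256 = 246 → f6.
Outer input = (K'⊕opad) ∥ inner = 11 33 05 ∥ f6.
Outer hash (tag): sum = 17+51+5+246 = 319; mod 256 = 63 → 3f.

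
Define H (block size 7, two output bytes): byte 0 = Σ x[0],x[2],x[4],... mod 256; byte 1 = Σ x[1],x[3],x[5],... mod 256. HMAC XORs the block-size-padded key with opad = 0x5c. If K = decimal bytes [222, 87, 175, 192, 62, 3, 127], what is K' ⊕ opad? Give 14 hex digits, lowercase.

820bf39c625f23

Key decimal bytes [222, 87, 175, 192, 62, 3, 127] = de 57 af c0 3e 03 7f is exactly B = 7 bytes: K' = de 57 af c0 3e 03 7f.
XOR each byte with 0x5c: de⊕5c=82, 57⊕5c=0b, af⊕5c=f3, c0⊕5c=9c, 3e⊕5c=62, 03⊕5c=5f, 7f⊕5c=23.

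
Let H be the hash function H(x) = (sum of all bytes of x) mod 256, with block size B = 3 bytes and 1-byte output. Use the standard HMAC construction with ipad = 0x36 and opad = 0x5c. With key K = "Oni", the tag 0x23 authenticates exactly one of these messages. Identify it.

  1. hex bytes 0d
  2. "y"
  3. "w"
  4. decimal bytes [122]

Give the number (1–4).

2

Key "Oni" = 4f 6e 69 is exactly B = 3 bytes: K' = 4f 6e 69.
K' ⊕ ipad = 79 58 5f; K' ⊕ opad = 13 32 35.
m1: inner = H(79 58 5f 0d) = 3d; tag = H(13 32 35 3d) = b7
m2: inner = H(79 58 5f 79) = a9; tag = H(13 32 35 a9) = 23 ← matches
m3: inner = H(79 58 5f 77) = a7; tag = H(13 32 35 a7) = 21
m4: inner = H(79 58 5f 7a) = aa; tag = H(13 32 35 aa) = 24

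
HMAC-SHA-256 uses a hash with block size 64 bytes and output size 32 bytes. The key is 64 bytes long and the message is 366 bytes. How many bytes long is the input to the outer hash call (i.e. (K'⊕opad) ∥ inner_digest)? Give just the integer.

96

Key is 64 ≤ 64 bytes, zero-padded: |K'| = 64.
Outer input = (K'⊕opad) ∥ H(inner) → 64 + 32 = 96 bytes.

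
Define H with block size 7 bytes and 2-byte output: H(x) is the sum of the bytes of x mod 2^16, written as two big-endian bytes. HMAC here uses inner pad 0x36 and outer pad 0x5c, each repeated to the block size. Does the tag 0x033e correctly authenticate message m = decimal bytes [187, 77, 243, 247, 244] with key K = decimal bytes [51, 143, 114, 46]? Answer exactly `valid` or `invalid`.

invalid

Key decimal bytes [51, 143, 114, 46] = 33 8f 72 2e is 4 bytes ≤ B = 7; zero-pad to 7 bytes: K' = 33 8f 72 2e 00 00 00.
K' ⊕ ipad = 05 b9 44 18 36 36 36; K' ⊕ opad = 6f d3 2e 72 5c 5c 5c.
Inner hash: sum = 5+185+68+24+54+54+54+187+77+243+247+244 = 1442 → 05 a2.
Outer hash (recomputed tag): sum = 111+211+46+114+92+92+92+5+162 = 925 → 03 9d.
Recomputed tag = 039d; claimed = 033e → mismatch.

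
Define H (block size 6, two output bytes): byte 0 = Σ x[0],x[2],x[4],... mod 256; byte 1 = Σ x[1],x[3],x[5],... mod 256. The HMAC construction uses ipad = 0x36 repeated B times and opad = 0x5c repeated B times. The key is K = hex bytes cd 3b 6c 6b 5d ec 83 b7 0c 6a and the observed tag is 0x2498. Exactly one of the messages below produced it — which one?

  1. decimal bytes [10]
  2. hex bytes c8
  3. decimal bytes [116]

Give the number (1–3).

Key hex bytes cd 3b 6c 6b 5d ec 83 b7 0c 6a is 10 bytes > B = 6, so hash it first: H(key) = 25 b3, then zero-pad to 6 bytes: K' = 25 b3 00 00 00 00.
K' ⊕ ipad = 13 85 36 36 36 36; K' ⊕ opad = 79 ef 5c 5c 5c 5c.
m1: inner = H(13 85 36 36 36 36 0a) = 89 f1; tag = H(79 ef 5c 5c 5c 5c 89 f1) = ba98
m2: inner = H(13 85 36 36 36 36 c8) = 47 f1; tag = H(79 ef 5c 5c 5c 5c 47 f1) = 7898
m3: inner = H(13 85 36 36 36 36 74) = f3 f1; tag = H(79 ef 5c 5c 5c 5c f3 f1) = 2498 ← matches

3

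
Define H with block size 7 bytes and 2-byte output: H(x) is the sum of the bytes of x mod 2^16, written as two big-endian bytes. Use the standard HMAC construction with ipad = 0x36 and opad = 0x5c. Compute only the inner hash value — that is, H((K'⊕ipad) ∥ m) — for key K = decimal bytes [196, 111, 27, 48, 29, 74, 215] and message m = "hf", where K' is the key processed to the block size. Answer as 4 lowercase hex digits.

Key decimal bytes [196, 111, 27, 48, 29, 74, 215] = c4 6f 1b 30 1d 4a d7 is exactly B = 7 bytes: K' = c4 6f 1b 30 1d 4a d7.
K' ⊕ ipad = f2 59 2d 06 2b 7c e1.
Inner input = f2 59 2d 06 2b 7c e1 ∥ 68 66.
Inner hash: sum = 242+89+45+6+43+124+225+104+102 = 980 → 03 d4.

03d4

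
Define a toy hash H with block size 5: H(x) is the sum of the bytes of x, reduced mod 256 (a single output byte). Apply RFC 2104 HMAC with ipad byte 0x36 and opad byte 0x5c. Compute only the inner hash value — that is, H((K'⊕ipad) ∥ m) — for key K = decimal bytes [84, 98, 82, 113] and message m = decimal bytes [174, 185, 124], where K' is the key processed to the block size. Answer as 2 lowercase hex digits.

7a

Key decimal bytes [84, 98, 82, 113] = 54 62 52 71 is 4 bytes ≤ B = 5; zero-pad to 5 bytes: K' = 54 62 52 71 00.
K' ⊕ ipad = 62 54 64 47 36.
Inner input = 62 54 64 47 36 ∥ ae b9 7c.
Inner hash: sum = 98+84+100+71+54+174+185+124 = 890; mod 256 = 122 → 7a.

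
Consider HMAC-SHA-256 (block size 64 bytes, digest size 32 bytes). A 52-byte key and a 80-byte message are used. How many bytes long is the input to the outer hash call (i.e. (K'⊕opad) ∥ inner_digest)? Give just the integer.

Key is 52 ≤ 64 bytes, zero-padded: |K'| = 64.
Outer input = (K'⊕opad) ∥ H(inner) → 64 + 32 = 96 bytes.

96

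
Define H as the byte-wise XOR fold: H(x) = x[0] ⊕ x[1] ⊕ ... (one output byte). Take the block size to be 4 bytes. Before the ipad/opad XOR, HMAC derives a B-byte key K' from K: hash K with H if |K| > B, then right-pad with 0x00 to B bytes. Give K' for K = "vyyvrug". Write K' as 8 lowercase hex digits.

|K| = 7 > B = 4, so first hash the key.
H(K): XOR 76⊕79⊕79⊕76⊕72⊕75⊕67 = 60.
Zero-pad H(K) = 60 to 4 bytes: K' = 60 00 00 00.

60000000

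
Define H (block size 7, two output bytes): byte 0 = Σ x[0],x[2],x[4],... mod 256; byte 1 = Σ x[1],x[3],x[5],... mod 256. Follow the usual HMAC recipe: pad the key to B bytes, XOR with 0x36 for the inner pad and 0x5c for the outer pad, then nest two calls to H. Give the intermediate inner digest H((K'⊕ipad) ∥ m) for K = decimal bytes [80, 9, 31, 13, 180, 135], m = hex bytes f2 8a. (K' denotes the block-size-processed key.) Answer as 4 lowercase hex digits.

Key decimal bytes [80, 9, 31, 13, 180, 135] = 50 09 1f 0d b4 87 is 6 bytes ≤ B = 7; zero-pad to 7 bytes: K' = 50 09 1f 0d b4 87 00.
K' ⊕ ipad = 66 3f 29 3b 82 b1 36.
Inner input = 66 3f 29 3b 82 b1 36 ∥ f2 8a.
Inner hash: even-index sum = 465 mod 256 = 209; odd-index sum = 541 mod 256 = 29 → d1 1d.

d11d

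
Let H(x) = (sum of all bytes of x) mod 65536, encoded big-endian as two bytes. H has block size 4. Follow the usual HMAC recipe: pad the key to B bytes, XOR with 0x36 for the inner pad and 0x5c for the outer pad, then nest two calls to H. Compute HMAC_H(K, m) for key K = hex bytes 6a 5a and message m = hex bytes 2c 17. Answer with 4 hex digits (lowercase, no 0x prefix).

016c

Key hex bytes 6a 5a is 2 bytes ≤ B = 4; zero-pad to 4 bytes: K' = 6a 5a 00 00.
K' ⊕ ipad = 5c 6c 36 36.  K' ⊕ opad = 36 06 5c 5c.
Inner input = (K'⊕ipad) ∥ m = 5c 6c 36 36 ∥ 2c 17.
Inner hash: sum = 92+108+54+54+44+23 = 375 → 01 77.
Outer input = (K'⊕opad) ∥ inner = 36 06 5c 5c ∥ 01 77.
Outer hash (tag): sum = 54+6+92+92+1+119 = 364 → 01 6c.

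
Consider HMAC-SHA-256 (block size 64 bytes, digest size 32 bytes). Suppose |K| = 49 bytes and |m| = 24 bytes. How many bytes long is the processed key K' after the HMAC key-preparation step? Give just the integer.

Key is 49 ≤ 64 bytes, zero-padded: |K'| = 64.

64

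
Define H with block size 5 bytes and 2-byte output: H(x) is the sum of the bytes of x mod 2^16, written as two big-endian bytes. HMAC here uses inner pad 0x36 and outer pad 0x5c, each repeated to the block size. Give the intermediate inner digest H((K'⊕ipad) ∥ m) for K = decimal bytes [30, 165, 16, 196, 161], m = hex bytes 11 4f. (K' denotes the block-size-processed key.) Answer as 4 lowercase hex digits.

Key decimal bytes [30, 165, 16, 196, 161] = 1e a5 10 c4 a1 is exactly B = 5 bytes: K' = 1e a5 10 c4 a1.
K' ⊕ ipad = 28 93 26 f2 97.
Inner input = 28 93 26 f2 97 ∥ 11 4f.
Inner hash: sum = 40+147+38+242+151+17+79 = 714 → 02 ca.

02ca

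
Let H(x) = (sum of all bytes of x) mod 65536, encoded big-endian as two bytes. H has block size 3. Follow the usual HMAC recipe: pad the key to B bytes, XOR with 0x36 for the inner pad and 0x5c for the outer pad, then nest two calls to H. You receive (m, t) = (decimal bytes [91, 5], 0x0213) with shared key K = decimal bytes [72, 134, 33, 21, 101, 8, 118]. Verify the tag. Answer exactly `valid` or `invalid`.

valid

Key decimal bytes [72, 134, 33, 21, 101, 8, 118] = 48 86 21 15 65 08 76 is 7 bytes > B = 3, so hash it first: H(key) = 01 e7, then zero-pad to 3 bytes: K' = 01 e7 00.
K' ⊕ ipad = 37 d1 36; K' ⊕ opad = 5d bb 5c.
Inner hash: sum = 55+209+54+91+5 = 414 → 01 9e.
Outer hash (recomputed tag): sum = 93+187+92+1+158 = 531 → 02 13.
Recomputed tag = 0213; claimed = 0213 → match.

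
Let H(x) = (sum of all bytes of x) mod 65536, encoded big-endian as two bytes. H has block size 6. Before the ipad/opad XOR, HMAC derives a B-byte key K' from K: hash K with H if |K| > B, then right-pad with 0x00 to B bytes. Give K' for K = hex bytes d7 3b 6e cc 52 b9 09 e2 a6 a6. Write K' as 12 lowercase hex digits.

|K| = 10 > B = 6, so first hash the key.
H(K): sum = 215+59+110+204+82+185+9+226+166+166 = 1422 → 05 8e.
Zero-pad H(K) = 05 8e to 6 bytes: K' = 05 8e 00 00 00 00.

058e00000000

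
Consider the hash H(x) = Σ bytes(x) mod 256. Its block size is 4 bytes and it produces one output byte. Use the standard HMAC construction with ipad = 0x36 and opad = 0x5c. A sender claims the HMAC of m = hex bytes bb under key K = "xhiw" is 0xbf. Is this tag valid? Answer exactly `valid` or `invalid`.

valid

Key "xhiw" = 78 68 69 77 is exactly B = 4 bytes: K' = 78 68 69 77.
K' ⊕ ipad = 4e 5e 5f 41; K' ⊕ opad = 24 34 35 2b.
Inner hash: sum = 78+94+95+65+187 = 519; mod 256 = 7 → 07.
Outer hash (recomputed tag): sum = 36+52+53+43+7 = 191 → bf.
Recomputed tag = bf; claimed = bf → match.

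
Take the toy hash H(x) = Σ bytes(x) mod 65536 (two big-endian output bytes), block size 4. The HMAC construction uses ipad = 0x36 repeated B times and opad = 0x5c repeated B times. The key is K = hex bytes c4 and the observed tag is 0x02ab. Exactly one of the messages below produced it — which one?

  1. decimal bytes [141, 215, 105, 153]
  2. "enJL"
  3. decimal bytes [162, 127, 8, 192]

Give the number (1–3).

Key hex bytes c4 is 1 byte ≤ B = 4; zero-pad to 4 bytes: K' = c4 00 00 00.
K' ⊕ ipad = f2 36 36 36; K' ⊕ opad = 98 5c 5c 5c.
m1: inner = H(f2 36 36 36 8d d7 69 99) = 03 fa; tag = H(98 5c 5c 5c 03 fa) = 02a9
m2: inner = H(f2 36 36 36 65 6e 4a 4c) = 02 fd; tag = H(98 5c 5c 5c 02 fd) = 02ab ← matches
m3: inner = H(f2 36 36 36 a2 7f 08 c0) = 03 7d; tag = H(98 5c 5c 5c 03 7d) = 022c

2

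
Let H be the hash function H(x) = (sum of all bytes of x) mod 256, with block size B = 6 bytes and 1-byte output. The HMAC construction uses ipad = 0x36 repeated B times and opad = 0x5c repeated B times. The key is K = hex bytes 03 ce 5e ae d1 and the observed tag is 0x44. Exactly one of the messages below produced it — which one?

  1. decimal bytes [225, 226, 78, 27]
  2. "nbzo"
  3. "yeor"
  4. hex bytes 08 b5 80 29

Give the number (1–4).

Key hex bytes 03 ce 5e ae d1 is 5 bytes ≤ B = 6; zero-pad to 6 bytes: K' = 03 ce 5e ae d1 00.
K' ⊕ ipad = 35 f8 68 98 e7 36; K' ⊕ opad = 5f 92 02 f2 8d 5c.
m1: inner = H(35 f8 68 98 e7 36 e1 e2 4e 1b) = 76; tag = H(5f 92 02 f2 8d 5c 76) = 44 ← matches
m2: inner = H(35 f8 68 98 e7 36 6e 62 7a 6f) = 03; tag = H(5f 92 02 f2 8d 5c 03) = d1
m3: inner = H(35 f8 68 98 e7 36 79 65 6f 72) = 09; tag = H(5f 92 02 f2 8d 5c 09) = d7
m4: inner = H(35 f8 68 98 e7 36 08 b5 80 29) = b0; tag = H(5f 92 02 f2 8d 5c b0) = 7e

1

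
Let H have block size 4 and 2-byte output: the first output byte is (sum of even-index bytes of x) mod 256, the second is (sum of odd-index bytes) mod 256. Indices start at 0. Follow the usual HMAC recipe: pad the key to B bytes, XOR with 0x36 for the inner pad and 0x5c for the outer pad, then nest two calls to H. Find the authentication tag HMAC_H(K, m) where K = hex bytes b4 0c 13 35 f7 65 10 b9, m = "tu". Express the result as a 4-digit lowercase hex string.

Key hex bytes b4 0c 13 35 f7 65 10 b9 is 8 bytes > B = 4, so hash it first: H(key) = ce 5f, then zero-pad to 4 bytes: K' = ce 5f 00 00.
K' ⊕ ipad = f8 69 36 36.  K' ⊕ opad = 92 03 5c 5c.
Inner input = (K'⊕ipad) ∥ m = f8 69 36 36 ∥ 74 75.
Inner hash: even-index sum = 418 mod 256 = 162; odd-index sum = 276 mod 256 = 20 → a2 14.
Outer input = (K'⊕opad) ∥ inner = 92 03 5c 5c ∥ a2 14.
Outer hash (tag): even-index sum = 400 mod 256 = 144; odd-index sum = 115 mod 256 = 115 → 90 73.

9073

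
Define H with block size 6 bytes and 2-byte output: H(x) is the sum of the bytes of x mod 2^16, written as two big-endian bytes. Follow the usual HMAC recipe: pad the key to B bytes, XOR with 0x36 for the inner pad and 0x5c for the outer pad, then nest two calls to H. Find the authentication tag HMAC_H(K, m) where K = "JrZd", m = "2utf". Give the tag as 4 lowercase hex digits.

01a8

Key "JrZd" = 4a 72 5a 64 is 4 bytes ≤ B = 6; zero-pad to 6 bytes: K' = 4a 72 5a 64 00 00.
K' ⊕ ipad = 7c 44 6c 52 36 36.  K' ⊕ opad = 16 2e 06 38 5c 5c.
Inner input = (K'⊕ipad) ∥ m = 7c 44 6c 52 36 36 ∥ 32 75 74 66.
Inner hash: sum = 124+68+108+82+54+54+50+117+116+102 = 875 → 03 6b.
Outer input = (K'⊕opad) ∥ inner = 16 2e 06 38 5c 5c ∥ 03 6b.
Outer hash (tag): sum = 22+46+6+56+92+92+3+107 = 424 → 01 a8.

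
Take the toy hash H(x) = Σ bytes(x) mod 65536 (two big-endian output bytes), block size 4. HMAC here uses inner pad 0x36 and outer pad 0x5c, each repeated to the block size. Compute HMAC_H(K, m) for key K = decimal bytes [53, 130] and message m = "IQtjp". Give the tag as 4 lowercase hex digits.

Key decimal bytes [53, 130] = 35 82 is 2 bytes ≤ B = 4; zero-pad to 4 bytes: K' = 35 82 00 00.
K' ⊕ ipad = 03 b4 36 36.  K' ⊕ opad = 69 de 5c 5c.
Inner input = (K'⊕ipad) ∥ m = 03 b4 36 36 ∥ 49 51 74 6a 70.
Inner hash: sum = 3+180+54+54+73+81+116+106+112 = 779 → 03 0b.
Outer input = (K'⊕opad) ∥ inner = 69 de 5c 5c ∥ 03 0b.
Outer hash (tag): sum = 105+222+92+92+3+11 = 525 → 02 0d.

020d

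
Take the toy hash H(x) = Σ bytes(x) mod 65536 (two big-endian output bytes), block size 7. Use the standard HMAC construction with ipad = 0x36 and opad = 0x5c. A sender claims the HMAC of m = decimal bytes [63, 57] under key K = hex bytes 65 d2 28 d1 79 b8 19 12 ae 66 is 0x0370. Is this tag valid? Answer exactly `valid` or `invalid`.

valid

Key hex bytes 65 d2 28 d1 79 b8 19 12 ae 66 is 10 bytes > B = 7, so hash it first: H(key) = 04 a0, then zero-pad to 7 bytes: K' = 04 a0 00 00 00 00 00.
K' ⊕ ipad = 32 96 36 36 36 36 36; K' ⊕ opad = 58 fc 5c 5c 5c 5c 5c.
Inner hash: sum = 50+150+54+54+54+54+54+63+57 = 590 → 02 4e.
Outer hash (recomputed tag): sum = 88+252+92+92+92+92+92+2+78 = 880 → 03 70.
Recomputed tag = 0370; claimed = 0370 → match.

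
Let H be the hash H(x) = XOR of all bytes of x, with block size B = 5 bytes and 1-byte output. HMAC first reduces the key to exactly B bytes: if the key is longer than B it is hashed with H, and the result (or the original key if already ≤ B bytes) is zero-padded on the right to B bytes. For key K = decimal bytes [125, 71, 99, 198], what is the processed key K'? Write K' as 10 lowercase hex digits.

Key decimal bytes [125, 71, 99, 198] = 7d 47 63 c6 is 4 bytes ≤ B = 5; zero-pad to 5 bytes: K' = 7d 47 63 c6 00.

7d4763c600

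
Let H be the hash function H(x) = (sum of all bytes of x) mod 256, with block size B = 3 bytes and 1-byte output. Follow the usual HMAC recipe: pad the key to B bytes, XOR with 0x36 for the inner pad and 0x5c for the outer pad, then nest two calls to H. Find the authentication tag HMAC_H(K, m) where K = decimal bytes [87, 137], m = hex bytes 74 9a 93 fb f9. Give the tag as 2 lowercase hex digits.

27

Key decimal bytes [87, 137] = 57 89 is 2 bytes ≤ B = 3; zero-pad to 3 bytes: K' = 57 89 00.
K' ⊕ ipad = 61 bf 36.  K' ⊕ opad = 0b d5 5c.
Inner input = (K'⊕ipad) ∥ m = 61 bf 36 ∥ 74 9a 93 fb f9.
Inner hash: sum = 97+191+54+116+154+147+251+249 = 1259; mod 256 = 235 → eb.
Outer input = (K'⊕opad) ∥ inner = 0b d5 5c ∥ eb.
Outer hash (tag): sum = 11+213+92+235 = 551; mod 256 = 39 → 27.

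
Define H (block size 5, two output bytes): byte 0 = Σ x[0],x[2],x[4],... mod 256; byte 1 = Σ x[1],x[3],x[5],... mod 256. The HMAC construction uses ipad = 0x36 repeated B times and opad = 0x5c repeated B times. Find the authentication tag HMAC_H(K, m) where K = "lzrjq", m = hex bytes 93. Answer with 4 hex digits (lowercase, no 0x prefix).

c641

Key "lzrjq" = 6c 7a 72 6a 71 is exactly B = 5 bytes: K' = 6c 7a 72 6a 71.
K' ⊕ ipad = 5a 4c 44 5c 47.  K' ⊕ opad = 30 26 2e 36 2d.
Inner input = (K'⊕ipad) ∥ m = 5a 4c 44 5c 47 ∥ 93.
Inner hash: even-index sum = 229 mod 256 = 229; odd-index sum = 315 mod 256 = 59 → e5 3b.
Outer input = (K'⊕opad) ∥ inner = 30 26 2e 36 2d ∥ e5 3b.
Outer hash (tag): even-index sum = 198 mod 256 = 198; odd-index sum = 321 mod 256 = 65 → c6 41.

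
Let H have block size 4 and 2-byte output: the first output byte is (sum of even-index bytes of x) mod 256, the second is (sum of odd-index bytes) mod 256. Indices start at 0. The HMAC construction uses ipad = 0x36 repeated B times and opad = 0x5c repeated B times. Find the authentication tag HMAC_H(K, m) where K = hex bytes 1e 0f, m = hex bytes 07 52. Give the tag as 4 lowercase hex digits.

Key hex bytes 1e 0f is 2 bytes ≤ B = 4; zero-pad to 4 bytes: K' = 1e 0f 00 00.
K' ⊕ ipad = 28 39 36 36.  K' ⊕ opad = 42 53 5c 5c.
Inner input = (K'⊕ipad) ∥ m = 28 39 36 36 ∥ 07 52.
Inner hash: even-index sum = 101 mod 256 = 101; odd-index sum = 193 mod 256 = 193 → 65 c1.
Outer input = (K'⊕opad) ∥ inner = 42 53 5c 5c ∥ 65 c1.
Outer hash (tag): even-index sum = 259 mod 256 = 3; odd-index sum = 368 mod 256 = 112 → 03 70.

0370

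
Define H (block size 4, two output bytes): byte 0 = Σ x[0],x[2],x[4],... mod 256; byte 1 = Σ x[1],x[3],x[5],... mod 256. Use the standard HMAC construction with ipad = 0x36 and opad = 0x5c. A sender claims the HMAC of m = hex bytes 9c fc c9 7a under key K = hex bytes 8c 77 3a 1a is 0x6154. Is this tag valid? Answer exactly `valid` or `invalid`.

Key hex bytes 8c 77 3a 1a is exactly B = 4 bytes: K' = 8c 77 3a 1a.
K' ⊕ ipad = ba 41 0c 2c; K' ⊕ opad = d0 2b 66 46.
Inner hash: even-index sum = 555 mod 256 = 43; odd-index sum = 483 mod 256 = 227 → 2b e3.
Outer hash (recomputed tag): even-index sum = 353 mod 256 = 97; odd-index sum = 340 mod 256 = 84 → 61 54.
Recomputed tag = 6154; claimed = 6154 → match.

valid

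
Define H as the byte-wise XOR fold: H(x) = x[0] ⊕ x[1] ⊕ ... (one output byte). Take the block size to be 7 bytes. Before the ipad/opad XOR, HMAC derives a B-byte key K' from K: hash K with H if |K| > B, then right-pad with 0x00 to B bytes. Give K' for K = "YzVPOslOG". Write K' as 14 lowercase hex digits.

|K| = 9 > B = 7, so first hash the key.
H(K): XOR 59⊕7a⊕56⊕50⊕4f⊕73⊕6c⊕4f⊕47 = 7d.
Zero-pad H(K) = 7d to 7 bytes: K' = 7d 00 00 00 00 00 00.

7d000000000000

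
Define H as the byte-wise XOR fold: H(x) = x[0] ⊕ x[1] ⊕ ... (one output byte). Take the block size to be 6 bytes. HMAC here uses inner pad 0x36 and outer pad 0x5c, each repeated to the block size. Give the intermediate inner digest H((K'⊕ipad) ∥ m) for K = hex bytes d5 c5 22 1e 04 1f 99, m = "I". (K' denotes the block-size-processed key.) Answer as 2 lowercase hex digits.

Key hex bytes d5 c5 22 1e 04 1f 99 is 7 bytes > B = 6, so hash it first: H(key) = ae, then zero-pad to 6 bytes: K' = ae 00 00 00 00 00.
K' ⊕ ipad = 98 36 36 36 36 36.
Inner input = 98 36 36 36 36 36 ∥ 49.
Inner hash: XOR 98⊕36⊕36⊕36⊕36⊕36⊕49 = e7.

e7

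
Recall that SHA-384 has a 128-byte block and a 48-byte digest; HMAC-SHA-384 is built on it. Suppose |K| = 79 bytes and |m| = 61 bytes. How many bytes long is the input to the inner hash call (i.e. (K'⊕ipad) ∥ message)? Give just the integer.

189

Key is 79 ≤ 128 bytes, zero-padded: |K'| = 128.
Inner input = (K'⊕ipad) ∥ m → 128 + 61 = 189 bytes.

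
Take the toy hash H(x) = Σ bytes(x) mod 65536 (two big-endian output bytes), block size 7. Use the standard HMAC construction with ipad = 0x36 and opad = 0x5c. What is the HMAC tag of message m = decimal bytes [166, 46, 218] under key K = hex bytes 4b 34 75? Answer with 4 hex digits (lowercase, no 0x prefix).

Key hex bytes 4b 34 75 is 3 bytes ≤ B = 7; zero-pad to 7 bytes: K' = 4b 34 75 00 00 00 00.
K' ⊕ ipad = 7d 02 43 36 36 36 36.  K' ⊕ opad = 17 68 29 5c 5c 5c 5c.
Inner input = (K'⊕ipad) ∥ m = 7d 02 43 36 36 36 36 ∥ a6 2e da.
Inner hash: sum = 125+2+67+54+54+54+54+166+46+218 = 840 → 03 48.
Outer input = (K'⊕opad) ∥ inner = 17 68 29 5c 5c 5c 5c ∥ 03 48.
Outer hash (tag): sum = 23+104+41+92+92+92+92+3+72 = 611 → 02 63.

0263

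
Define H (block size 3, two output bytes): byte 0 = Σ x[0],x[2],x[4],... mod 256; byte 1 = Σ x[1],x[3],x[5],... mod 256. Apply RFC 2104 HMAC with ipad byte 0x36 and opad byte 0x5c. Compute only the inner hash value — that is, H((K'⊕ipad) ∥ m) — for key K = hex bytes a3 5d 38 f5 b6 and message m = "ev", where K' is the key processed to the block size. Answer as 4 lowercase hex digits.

Key hex bytes a3 5d 38 f5 b6 is 5 bytes > B = 3, so hash it first: H(key) = 91 52, then zero-pad to 3 bytes: K' = 91 52 00.
K' ⊕ ipad = a7 64 36.
Inner input = a7 64 36 ∥ 65 76.
Inner hash: even-index sum = 339 mod 256 = 83; odd-index sum = 201 mod 256 = 201 → 53 c9.

53c9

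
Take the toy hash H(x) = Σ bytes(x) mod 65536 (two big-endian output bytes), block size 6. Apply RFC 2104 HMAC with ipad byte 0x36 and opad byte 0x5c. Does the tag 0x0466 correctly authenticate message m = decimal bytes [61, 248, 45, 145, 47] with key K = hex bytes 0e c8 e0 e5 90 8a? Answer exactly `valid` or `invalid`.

valid

Key hex bytes 0e c8 e0 e5 90 8a is exactly B = 6 bytes: K' = 0e c8 e0 e5 90 8a.
K' ⊕ ipad = 38 fe d6 d3 a6 bc; K' ⊕ opad = 52 94 bc b9 cc d6.
Inner hash: sum = 56+254+214+211+166+188+61+248+45+145+47 = 1635 → 06 63.
Outer hash (recomputed tag): sum = 82+148+188+185+204+214+6+99 = 1126 → 04 66.
Recomputed tag = 0466; claimed = 0466 → match.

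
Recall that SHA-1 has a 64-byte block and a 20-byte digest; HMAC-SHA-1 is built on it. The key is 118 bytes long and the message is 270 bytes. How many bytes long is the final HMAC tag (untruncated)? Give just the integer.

The tag is one SHA-1 digest: 20 bytes.

20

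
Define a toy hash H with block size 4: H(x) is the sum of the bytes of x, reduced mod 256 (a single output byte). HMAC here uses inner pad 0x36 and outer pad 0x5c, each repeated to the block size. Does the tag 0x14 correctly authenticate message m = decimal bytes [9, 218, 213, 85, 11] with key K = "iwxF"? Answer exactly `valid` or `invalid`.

valid

Key "iwxF" = 69 77 78 46 is exactly B = 4 bytes: K' = 69 77 78 46.
K' ⊕ ipad = 5f 41 4e 70; K' ⊕ opad = 35 2b 24 1a.
Inner hash: sum = 95+65+78+112+9+218+213+85+11 = 886; mod 256 = 118 → 76.
Outer hash (recomputed tag): sum = 53+43+36+26+118 = 276; mod 256 = 20 → 14.
Recomputed tag = 14; claimed = 14 → match.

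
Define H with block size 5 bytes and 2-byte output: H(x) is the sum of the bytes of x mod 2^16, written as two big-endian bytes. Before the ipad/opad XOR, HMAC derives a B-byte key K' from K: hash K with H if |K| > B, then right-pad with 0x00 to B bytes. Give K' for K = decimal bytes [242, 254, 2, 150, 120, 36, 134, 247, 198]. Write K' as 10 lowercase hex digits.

|K| = 9 > B = 5, so first hash the key.
H(K): sum = 242+254+2+150+120+36+134+247+198 = 1383 → 05 67.
Zero-pad H(K) = 05 67 to 5 bytes: K' = 05 67 00 00 00.

0567000000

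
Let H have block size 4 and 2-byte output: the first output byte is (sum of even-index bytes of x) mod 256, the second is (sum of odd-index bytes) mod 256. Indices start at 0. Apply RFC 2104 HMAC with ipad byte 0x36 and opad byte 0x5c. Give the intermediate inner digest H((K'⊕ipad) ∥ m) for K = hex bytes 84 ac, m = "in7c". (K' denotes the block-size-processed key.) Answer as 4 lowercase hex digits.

Key hex bytes 84 ac is 2 bytes ≤ B = 4; zero-pad to 4 bytes: K' = 84 ac 00 00.
K' ⊕ ipad = b2 9a 36 36.
Inner input = b2 9a 36 36 ∥ 69 6e 37 63.
Inner hash: even-index sum = 392 mod 256 = 136; odd-index sum = 417 mod 256 = 161 → 88 a1.

88a1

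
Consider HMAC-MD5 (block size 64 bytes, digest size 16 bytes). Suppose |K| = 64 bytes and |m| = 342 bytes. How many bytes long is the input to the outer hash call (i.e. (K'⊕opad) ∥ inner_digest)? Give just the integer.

Key is 64 ≤ 64 bytes, zero-padded: |K'| = 64.
Outer input = (K'⊕opad) ∥ H(inner) → 64 + 16 = 80 bytes.

80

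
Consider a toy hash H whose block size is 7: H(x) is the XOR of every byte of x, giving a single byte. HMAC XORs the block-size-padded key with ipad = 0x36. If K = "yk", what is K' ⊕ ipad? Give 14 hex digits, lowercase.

Key "yk" = 79 6b is 2 bytes ≤ B = 7; zero-pad to 7 bytes: K' = 79 6b 00 00 00 00 00.
XOR each byte with 0x36: 79⊕36=4f, 6b⊕36=5d, 00⊕36=36, 00⊕36=36, 00⊕36=36, 00⊕36=36, 00⊕36=36.

4f5d3636363636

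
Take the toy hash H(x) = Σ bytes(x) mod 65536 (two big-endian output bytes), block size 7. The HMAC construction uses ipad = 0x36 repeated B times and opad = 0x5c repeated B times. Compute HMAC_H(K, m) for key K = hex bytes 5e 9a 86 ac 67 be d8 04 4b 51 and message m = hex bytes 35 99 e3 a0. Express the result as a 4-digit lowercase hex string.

0345

Key hex bytes 5e 9a 86 ac 67 be d8 04 4b 51 is 10 bytes > B = 7, so hash it first: H(key) = 04 c7, then zero-pad to 7 bytes: K' = 04 c7 00 00 00 00 00.
K' ⊕ ipad = 32 f1 36 36 36 36 36.  K' ⊕ opad = 58 9b 5c 5c 5c 5c 5c.
Inner input = (K'⊕ipad) ∥ m = 32 f1 36 36 36 36 36 ∥ 35 99 e3 a0.
Inner hash: sum = 50+241+54+54+54+54+54+53+153+227+160 = 1154 → 04 82.
Outer input = (K'⊕opad) ∥ inner = 58 9b 5c 5c 5c 5c 5c ∥ 04 82.
Outer hash (tag): sum = 88+155+92+92+92+92+92+4+130 = 837 → 03 45.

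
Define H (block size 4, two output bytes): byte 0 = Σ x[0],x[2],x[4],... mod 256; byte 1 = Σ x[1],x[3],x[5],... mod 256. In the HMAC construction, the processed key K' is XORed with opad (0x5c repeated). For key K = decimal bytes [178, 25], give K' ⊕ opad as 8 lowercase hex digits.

ee455c5c

Key decimal bytes [178, 25] = b2 19 is 2 bytes ≤ B = 4; zero-pad to 4 bytes: K' = b2 19 00 00.
XOR each byte with 0x5c: b2⊕5c=ee, 19⊕5c=45, 00⊕5c=5c, 00⊕5c=5c.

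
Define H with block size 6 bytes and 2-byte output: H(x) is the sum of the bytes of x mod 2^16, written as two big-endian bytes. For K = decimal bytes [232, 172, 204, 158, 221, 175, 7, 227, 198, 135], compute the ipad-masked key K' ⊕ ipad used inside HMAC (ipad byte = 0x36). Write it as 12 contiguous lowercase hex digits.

30f736363636

Key decimal bytes [232, 172, 204, 158, 221, 175, 7, 227, 198, 135] = e8 ac cc 9e dd af 07 e3 c6 87 is 10 bytes > B = 6, so hash it first: H(key) = 06 c1, then zero-pad to 6 bytes: K' = 06 c1 00 00 00 00.
XOR each byte with 0x36: 06⊕36=30, c1⊕36=f7, 00⊕36=36, 00⊕36=36, 00⊕36=36, 00⊕36=36.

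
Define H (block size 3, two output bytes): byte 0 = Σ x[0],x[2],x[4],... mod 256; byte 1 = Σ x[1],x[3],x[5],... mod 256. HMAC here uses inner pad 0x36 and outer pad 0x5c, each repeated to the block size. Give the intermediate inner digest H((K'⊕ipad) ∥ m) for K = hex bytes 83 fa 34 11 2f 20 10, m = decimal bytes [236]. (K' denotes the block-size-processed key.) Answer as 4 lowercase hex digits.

Key hex bytes 83 fa 34 11 2f 20 10 is 7 bytes > B = 3, so hash it first: H(key) = f6 2b, then zero-pad to 3 bytes: K' = f6 2b 00.
K' ⊕ ipad = c0 1d 36.
Inner input = c0 1d 36 ∥ ec.
Inner hash: even-index sum = 246 mod 256 = 246; odd-index sum = 265 mod 256 = 9 → f6 09.

f609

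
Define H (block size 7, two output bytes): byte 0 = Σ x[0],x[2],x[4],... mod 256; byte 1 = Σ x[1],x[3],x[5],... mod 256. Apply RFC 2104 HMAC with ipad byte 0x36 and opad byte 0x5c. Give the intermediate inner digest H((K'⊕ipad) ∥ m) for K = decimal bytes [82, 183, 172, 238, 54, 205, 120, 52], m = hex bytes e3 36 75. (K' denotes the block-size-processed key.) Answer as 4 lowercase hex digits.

7254

Key decimal bytes [82, 183, 172, 238, 54, 205, 120, 52] = 52 b7 ac ee 36 cd 78 34 is 8 bytes > B = 7, so hash it first: H(key) = ac a6, then zero-pad to 7 bytes: K' = ac a6 00 00 00 00 00.
K' ⊕ ipad = 9a 90 36 36 36 36 36.
Inner input = 9a 90 36 36 36 36 36 ∥ e3 36 75.
Inner hash: even-index sum = 370 mod 256 = 114; odd-index sum = 596 mod 256 = 84 → 72 54.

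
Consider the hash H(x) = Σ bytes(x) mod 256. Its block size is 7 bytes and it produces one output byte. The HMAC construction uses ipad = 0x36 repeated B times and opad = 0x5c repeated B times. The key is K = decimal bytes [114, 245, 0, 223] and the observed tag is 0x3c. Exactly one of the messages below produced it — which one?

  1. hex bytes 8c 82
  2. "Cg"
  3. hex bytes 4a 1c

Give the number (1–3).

Key decimal bytes [114, 245, 0, 223] = 72 f5 00 df is 4 bytes ≤ B = 7; zero-pad to 7 bytes: K' = 72 f5 00 df 00 00 00.
K' ⊕ ipad = 44 c3 36 e9 36 36 36; K' ⊕ opad = 2e a9 5c 83 5c 5c 5c.
m1: inner = H(44 c3 36 e9 36 36 36 8c 82) = d6; tag = H(2e a9 5c 83 5c 5c 5c d6) = a0
m2: inner = H(44 c3 36 e9 36 36 36 43 67) = 72; tag = H(2e a9 5c 83 5c 5c 5c 72) = 3c ← matches
m3: inner = H(44 c3 36 e9 36 36 36 4a 1c) = 2e; tag = H(2e a9 5c 83 5c 5c 5c 2e) = f8

2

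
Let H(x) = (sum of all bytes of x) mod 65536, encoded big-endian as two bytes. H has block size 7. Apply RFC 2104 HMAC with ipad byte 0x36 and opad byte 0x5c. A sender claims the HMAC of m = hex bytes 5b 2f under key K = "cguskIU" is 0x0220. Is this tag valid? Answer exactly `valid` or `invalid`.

Key "cguskIU" = 63 67 75 73 6b 49 55 is exactly B = 7 bytes: K' = 63 67 75 73 6b 49 55.
K' ⊕ ipad = 55 51 43 45 5d 7f 63; K' ⊕ opad = 3f 3b 29 2f 37 15 09.
Inner hash: sum = 85+81+67+69+93+127+99+91+47 = 759 → 02 f7.
Outer hash (recomputed tag): sum = 63+59+41+47+55+21+9+2+247 = 544 → 02 20.
Recomputed tag = 0220; claimed = 0220 → match.

valid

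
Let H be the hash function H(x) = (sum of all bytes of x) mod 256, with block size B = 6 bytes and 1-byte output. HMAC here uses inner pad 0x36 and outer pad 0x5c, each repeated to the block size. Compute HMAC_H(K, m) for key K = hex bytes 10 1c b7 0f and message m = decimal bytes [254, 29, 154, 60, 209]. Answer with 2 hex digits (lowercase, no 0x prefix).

Key hex bytes 10 1c b7 0f is 4 bytes ≤ B = 6; zero-pad to 6 bytes: K' = 10 1c b7 0f 00 00.
K' ⊕ ipad = 26 2a 81 39 36 36.  K' ⊕ opad = 4c 40 eb 53 5c 5c.
Inner input = (K'⊕ipad) ∥ m = 26 2a 81 39 36 36 ∥ fe 1d 9a 3c d1.
Inner hash: sum = 38+42+129+57+54+54+254+29+154+60+209 = 1080; mod 256 = 56 → 38.
Outer input = (K'⊕opad) ∥ inner = 4c 40 eb 53 5c 5c ∥ 38.
Outer hash (tag): sum = 76+64+235+83+92+92+56 = 698; mod 256 = 186 → ba.

ba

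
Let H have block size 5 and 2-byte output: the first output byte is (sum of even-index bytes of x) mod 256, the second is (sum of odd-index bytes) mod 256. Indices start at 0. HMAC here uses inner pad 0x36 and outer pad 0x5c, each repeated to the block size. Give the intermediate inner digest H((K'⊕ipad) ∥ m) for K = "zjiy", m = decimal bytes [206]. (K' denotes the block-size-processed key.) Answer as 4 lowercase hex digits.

Key "zjiy" = 7a 6a 69 79 is 4 bytes ≤ B = 5; zero-pad to 5 bytes: K' = 7a 6a 69 79 00.
K' ⊕ ipad = 4c 5c 5f 4f 36.
Inner input = 4c 5c 5f 4f 36 ∥ ce.
Inner hash: even-index sum = 225 mod 256 = 225; odd-index sum = 377 mod 256 = 121 → e1 79.

e179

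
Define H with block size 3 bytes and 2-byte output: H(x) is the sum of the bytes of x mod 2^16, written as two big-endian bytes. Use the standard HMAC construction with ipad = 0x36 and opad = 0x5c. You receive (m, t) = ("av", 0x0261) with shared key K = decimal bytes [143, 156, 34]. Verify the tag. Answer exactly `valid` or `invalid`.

valid

Key decimal bytes [143, 156, 34] = 8f 9c 22 is exactly B = 3 bytes: K' = 8f 9c 22.
K' ⊕ ipad = b9 aa 14; K' ⊕ opad = d3 c0 7e.
Inner hash: sum = 185+170+20+97+118 = 590 → 02 4e.
Outer hash (recomputed tag): sum = 211+192+126+2+78 = 609 → 02 61.
Recomputed tag = 0261; claimed = 0261 → match.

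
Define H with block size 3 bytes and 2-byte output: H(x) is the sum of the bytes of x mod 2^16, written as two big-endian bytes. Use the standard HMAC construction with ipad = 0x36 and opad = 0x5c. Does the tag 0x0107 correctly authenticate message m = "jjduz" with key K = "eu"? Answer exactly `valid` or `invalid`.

Key "eu" = 65 75 is 2 bytes ≤ B = 3; zero-pad to 3 bytes: K' = 65 75 00.
K' ⊕ ipad = 53 43 36; K' ⊕ opad = 39 29 5c.
Inner hash: sum = 83+67+54+106+106+100+117+122 = 755 → 02 f3.
Outer hash (recomputed tag): sum = 57+41+92+2+243 = 435 → 01 b3.
Recomputed tag = 01b3; claimed = 0107 → mismatch.

invalid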